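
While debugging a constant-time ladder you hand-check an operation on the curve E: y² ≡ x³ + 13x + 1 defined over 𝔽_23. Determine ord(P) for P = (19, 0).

2P: (19, 0) + (19, 0): same x and y₁ ≡ -y₂, so the sum is 𝒪.
2P = 𝒪, so the order is 2.

2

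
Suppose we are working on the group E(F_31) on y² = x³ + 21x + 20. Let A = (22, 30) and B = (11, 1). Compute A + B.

(22, 30) + (11, 1). λ = (1 - 30)/(11 - 22) ≡ 2/20 mod 31. 20⁻¹ ≡ 14 (mod 31) since 20·14 = 280 ≡ 1, so λ ≡ 28.
  x = λ² - 22 - 11 = 784 - 33 ≡ 7; y = λ·(22 - 7) - 30 ≡ 18. → (7, 18)

(7, 18)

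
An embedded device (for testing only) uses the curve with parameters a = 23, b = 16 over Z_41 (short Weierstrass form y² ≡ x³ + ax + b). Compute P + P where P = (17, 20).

tangent at (17, 20): λ = (3·17² + 23)/(2·20) ≡ 29/40. 40⁻¹ ≡ 40 (mod 41) since 40·40 = 1600 ≡ 1, so λ ≡ 29·40 ≡ 12.
  x = λ² - 17 - 17 = 144 - 34 ≡ 28; y = λ·(17 - 28) - 20 ≡ 12. → (28, 12)

(28, 12)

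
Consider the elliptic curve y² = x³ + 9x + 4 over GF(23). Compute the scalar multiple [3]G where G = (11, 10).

Repeated addition: build up to 3G.
2G: tangent at (11, 10): λ = (3·11² + 9)/(2·10) ≡ 4/20. 20⁻¹ ≡ 15 (mod 23) since 20·15 = 300 ≡ 1, so λ ≡ 4·15 ≡ 14.
  x = λ² - 11 - 11 = 196 - 22 ≡ 13; y = λ·(11 - 13) - 10 ≡ 8. → (13, 8)
3G: (13, 8) + (11, 10). λ = (10 - 8)/(11 - 13) ≡ 2/21 mod 23. 21⁻¹ ≡ 11 (mod 23), so λ ≡ 22.
  x = λ² - 13 - 11 = 484 - 24 ≡ 0; y = λ·(13 - 0) - 8 ≡ 2. → (0, 2)

(0, 2)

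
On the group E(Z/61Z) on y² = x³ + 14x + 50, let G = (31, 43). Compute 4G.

Repeated addition: build up to 4G.
2G: tangent at (31, 43): λ = (3·31² + 14)/(2·43) ≡ 30/25. 25⁻¹ ≡ 22 (mod 61), so λ ≡ 30·22 ≡ 50.
  x = λ² - 31 - 31 = 2500 - 62 ≡ 59; y = λ·(31 - 59) - 43 ≡ 21. → (59, 21)
3G: (59, 21) + (31, 43). λ = (43 - 21)/(31 - 59) ≡ 22/33 mod 61. 33⁻¹ ≡ 37 (mod 61), so λ ≡ 21.
  x = λ² - 59 - 31 = 441 - 90 ≡ 46; y = λ·(59 - 46) - 21 ≡ 8. → (46, 8)
4G: (46, 8) + (31, 43). λ = (43 - 8)/(31 - 46) ≡ 35/46 mod 61. 46⁻¹ ≡ 4 (mod 61) since 46·4 = 184 ≡ 1, so λ ≡ 18.
  x = λ² - 46 - 31 = 324 - 77 ≡ 3; y = λ·(46 - 3) - 8 ≡ 34. → (3, 34)

(3, 34)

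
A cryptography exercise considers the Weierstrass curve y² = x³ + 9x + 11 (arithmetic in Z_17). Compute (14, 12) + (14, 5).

O

The two points share x = 14 and their y-coordinates satisfy 12 + 5 ≡ 0 (mod 17), so they are inverses. Their sum is 𝒪.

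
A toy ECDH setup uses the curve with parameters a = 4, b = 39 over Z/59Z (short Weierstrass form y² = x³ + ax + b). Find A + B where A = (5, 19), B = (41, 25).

(5, 19) + (41, 25). λ = (25 - 19)/(41 - 5) ≡ 6/36 mod 59. 36⁻¹ ≡ 41 (mod 59) since 36·41 = 1476 ≡ 1, so λ ≡ 10.
  x = λ² - 5 - 41 = 100 - 46 ≡ 54; y = λ·(5 - 54) - 19 ≡ 22. → (54, 22)

(54, 22)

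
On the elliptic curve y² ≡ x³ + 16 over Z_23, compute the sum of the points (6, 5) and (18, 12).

(6, 5) + (18, 12). λ = (12 - 5)/(18 - 6) ≡ 7/12 mod 23. 12⁻¹ ≡ 2 (mod 23) since 12·2 = 24 ≡ 1, so λ ≡ 14.
  x = λ² - 6 - 18 = 196 - 24 ≡ 11; y = λ·(6 - 11) - 5 ≡ 17. → (11, 17)

(11, 17)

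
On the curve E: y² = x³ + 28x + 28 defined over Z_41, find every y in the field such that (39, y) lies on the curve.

13, 28

x³ + 28x + 28 = 60439 ≡ 5 (mod 41).
Square roots of 5 mod 41: 13 and 28 (since 13² = 169 ≡ 5).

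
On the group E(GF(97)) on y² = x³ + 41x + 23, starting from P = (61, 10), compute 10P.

(14, 25)

Double-and-add on 10 = (1010)₂. Start with P = (61, 10) for the leading 1-bit.
double: tangent at (61, 10): λ = (3·61² + 41)/(2·10) ≡ 49/20. 20⁻¹ ≡ 34 (mod 97), so λ ≡ 49·34 ≡ 17.
  x = λ² - 61 - 61 = 289 - 122 ≡ 70; y = λ·(61 - 70) - 10 ≡ 31. → (70, 31)
double: tangent at (70, 31): λ = (3·70² + 41)/(2·31) ≡ 94/62. 62⁻¹ ≡ 36 (mod 97), so λ ≡ 94·36 ≡ 86.
  x = λ² - 70 - 70 = 7396 - 140 ≡ 78; y = λ·(70 - 78) - 31 ≡ 57. → (78, 57)
add P: (78, 57) + (61, 10). λ = (10 - 57)/(61 - 78) ≡ 50/80 mod 97. 80⁻¹ ≡ 57 (mod 97), so λ ≡ 37.
  x = λ² - 78 - 61 = 1369 - 139 ≡ 66; y = λ·(78 - 66) - 57 ≡ 96. → (66, 96)
double: tangent at (66, 96): λ = (3·66² + 41)/(2·96) ≡ 14/95. 95⁻¹ ≡ 48 (mod 97), so λ ≡ 14·48 ≡ 90.
  x = λ² - 66 - 66 = 8100 - 132 ≡ 14; y = λ·(66 - 14) - 96 ≡ 25. → (14, 25)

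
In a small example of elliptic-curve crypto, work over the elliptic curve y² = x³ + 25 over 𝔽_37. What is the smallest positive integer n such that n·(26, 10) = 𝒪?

2P: tangent at (26, 10): λ = (3·26² + 0)/(2·10) ≡ 30/20. 20⁻¹ ≡ 13 (mod 37), so λ ≡ 30·13 ≡ 20.
  x = λ² - 26 - 26 = 400 - 52 ≡ 15; y = λ·(26 - 15) - 10 ≡ 25. → (15, 25)
3P: (15, 25) + (26, 10). λ = (10 - 25)/(26 - 15) ≡ 22/11 mod 37. 11⁻¹ ≡ 27 (mod 37), so λ ≡ 2.
  x = λ² - 15 - 26 = 4 - 41 ≡ 0; y = λ·(15 - 0) - 25 ≡ 5. → (0, 5)
4P: (0, 5) + (26, 10). λ = (10 - 5)/(26 - 0) ≡ 5/26 mod 37. 26⁻¹ ≡ 10 (mod 37) since 26·10 = 260 ≡ 1, so λ ≡ 13.
  x = λ² - 0 - 26 = 169 - 26 ≡ 32; y = λ·(0 - 32) - 5 ≡ 23. → (32, 23)
5P: (32, 23) + (26, 10). λ = (10 - 23)/(26 - 32) ≡ 24/31 mod 37. 31⁻¹ ≡ 6 (mod 37), so λ ≡ 33.
  x = λ² - 32 - 26 = 1089 - 58 ≡ 32; y = λ·(32 - 32) - 23 ≡ 14. → (32, 14)
6P: (32, 14) + (26, 10). λ = (10 - 14)/(26 - 32) ≡ 33/31 mod 37. 31⁻¹ ≡ 6 (mod 37) since 31·6 = 186 ≡ 1, so λ ≡ 13.
  x = λ² - 32 - 26 = 169 - 58 ≡ 0; y = λ·(32 - 0) - 14 ≡ 32. → (0, 32)
7P: (0, 32) + (26, 10). λ = (10 - 32)/(26 - 0) ≡ 15/26 mod 37. 26⁻¹ ≡ 10 (mod 37), so λ ≡ 2.
  x = λ² - 0 - 26 = 4 - 26 ≡ 15; y = λ·(0 - 15) - 32 ≡ 12. → (15, 12)
8P: (15, 12) + (26, 10). λ = (10 - 12)/(26 - 15) ≡ 35/11 mod 37. 11⁻¹ ≡ 27 (mod 37), so λ ≡ 20.
  x = λ² - 15 - 26 = 400 - 41 ≡ 26; y = λ·(15 - 26) - 12 ≡ 27. → (26, 27)
9P: (26, 27) + (26, 10): same x and y₁ ≡ -y₂, so the sum is 𝒪.
9P = 𝒪, so the order is 9.

9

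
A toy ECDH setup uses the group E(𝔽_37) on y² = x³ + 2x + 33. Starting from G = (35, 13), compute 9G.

(31, 29)

Double-and-add on 9 = (1001)₂. Start with G = (35, 13) for the leading 1-bit.
double: tangent at (35, 13): λ = (3·35² + 2)/(2·13) ≡ 14/26. 26⁻¹ ≡ 10 (mod 37), so λ ≡ 14·10 ≡ 29.
  x = λ² - 35 - 35 = 841 - 70 ≡ 31; y = λ·(35 - 31) - 13 ≡ 29. → (31, 29)
double: tangent at (31, 29): λ = (3·31² + 2)/(2·29) ≡ 36/21. 21⁻¹ ≡ 30 (mod 37), so λ ≡ 36·30 ≡ 7.
  x = λ² - 31 - 31 = 49 - 62 ≡ 24; y = λ·(31 - 24) - 29 ≡ 20. → (24, 20)
double: tangent at (24, 20): λ = (3·24² + 2)/(2·20) ≡ 28/3. 3⁻¹ ≡ 25 (mod 37), so λ ≡ 28·25 ≡ 34.
  x = λ² - 24 - 24 = 1156 - 48 ≡ 35; y = λ·(24 - 35) - 20 ≡ 13. → (35, 13)
add G: tangent at (35, 13): λ = (3·35² + 2)/(2·13) ≡ 14/26. 26⁻¹ ≡ 10 (mod 37), so λ ≡ 14·10 ≡ 29.
  x = λ² - 35 - 35 = 841 - 70 ≡ 31; y = λ·(35 - 31) - 13 ≡ 29. → (31, 29)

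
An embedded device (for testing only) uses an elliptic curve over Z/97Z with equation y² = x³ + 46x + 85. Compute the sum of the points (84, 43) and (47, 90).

(61, 51)

(84, 43) + (47, 90). λ = (90 - 43)/(47 - 84) ≡ 47/60 mod 97. 60⁻¹ ≡ 76 (mod 97) since 60·76 = 4560 ≡ 1, so λ ≡ 80.
  x = λ² - 84 - 47 = 6400 - 131 ≡ 61; y = λ·(84 - 61) - 43 ≡ 51. → (61, 51)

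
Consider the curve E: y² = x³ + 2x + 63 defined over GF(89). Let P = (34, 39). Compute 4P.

(77, 64)

Double-and-add on 4 = (100)₂. Start with P = (34, 39) for the leading 1-bit.
double: tangent at (34, 39): λ = (3·34² + 2)/(2·39) ≡ 88/78. 78⁻¹ ≡ 8 (mod 89), so λ ≡ 88·8 ≡ 81.
  x = λ² - 34 - 34 = 6561 - 68 ≡ 85; y = λ·(34 - 85) - 39 ≡ 13. → (85, 13)
double: tangent at (85, 13): λ = (3·85² + 2)/(2·13) ≡ 50/26. 26⁻¹ ≡ 24 (mod 89), so λ ≡ 50·24 ≡ 43.
  x = λ² - 85 - 85 = 1849 - 170 ≡ 77; y = λ·(85 - 77) - 13 ≡ 64. → (77, 64)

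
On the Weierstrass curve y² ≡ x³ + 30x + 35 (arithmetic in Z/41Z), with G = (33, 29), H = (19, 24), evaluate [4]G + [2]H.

(33, 29)

First 4G:
Repeated addition: build up to 4G.
2G: tangent at (33, 29): λ = (3·33² + 30)/(2·29) ≡ 17/17. 17⁻¹ ≡ 29 (mod 41) since 17·29 = 493 ≡ 1, so λ ≡ 17·29 ≡ 1.
  x = λ² - 33 - 33 = 1 - 66 ≡ 17; y = λ·(33 - 17) - 29 ≡ 28. → (17, 28)
3G: (17, 28) + (33, 29). λ = (29 - 28)/(33 - 17) ≡ 1/16 mod 41. 16⁻¹ ≡ 18 (mod 41) since 16·18 = 288 ≡ 1, so λ ≡ 18.
  x = λ² - 17 - 33 = 324 - 50 ≡ 28; y = λ·(17 - 28) - 28 ≡ 20. → (28, 20)
4G: (28, 20) + (33, 29). λ = (29 - 20)/(33 - 28) ≡ 9/5 mod 41. 5⁻¹ ≡ 33 (mod 41), so λ ≡ 10.
  x = λ² - 28 - 33 = 100 - 61 ≡ 39; y = λ·(28 - 39) - 20 ≡ 34. → (39, 34)
4G = (39, 34).
Next 2H:
Repeated addition: build up to 2H.
2H: tangent at (19, 24): λ = (3·19² + 30)/(2·24) ≡ 6/7. 7⁻¹ ≡ 6 (mod 41), so λ ≡ 6·6 ≡ 36.
  x = λ² - 19 - 19 = 1296 - 38 ≡ 28; y = λ·(19 - 28) - 24 ≡ 21. → (28, 21)
2H = (28, 21).
Finally 4G + 2H:
(39, 34) + (28, 21). λ = (21 - 34)/(28 - 39) ≡ 28/30 mod 41. 30⁻¹ ≡ 26 (mod 41), so λ ≡ 31.
  x = λ² - 39 - 28 = 961 - 67 ≡ 33; y = λ·(39 - 33) - 34 ≡ 29. → (33, 29)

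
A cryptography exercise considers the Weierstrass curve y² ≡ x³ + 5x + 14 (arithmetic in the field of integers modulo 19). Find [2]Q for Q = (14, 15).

(15, 14)

tangent at (14, 15): λ = (3·14² + 5)/(2·15) ≡ 4/11. 11⁻¹ ≡ 7 (mod 19), so λ ≡ 4·7 ≡ 9.
  x = λ² - 14 - 14 = 81 - 28 ≡ 15; y = λ·(14 - 15) - 15 ≡ 14. → (15, 14)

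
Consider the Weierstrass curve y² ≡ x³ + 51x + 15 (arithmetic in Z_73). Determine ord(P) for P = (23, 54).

2P: tangent at (23, 54): λ = (3·23² + 51)/(2·54) ≡ 32/35. 35⁻¹ ≡ 48 (mod 73) since 35·48 = 1680 ≡ 1, so λ ≡ 32·48 ≡ 3.
  x = λ² - 23 - 23 = 9 - 46 ≡ 36; y = λ·(23 - 36) - 54 ≡ 53. → (36, 53)
3P: (36, 53) + (23, 54). λ = (54 - 53)/(23 - 36) ≡ 1/60 mod 73. 60⁻¹ ≡ 28 (mod 73) since 60·28 = 1680 ≡ 1, so λ ≡ 28.
  x = λ² - 36 - 23 = 784 - 59 ≡ 68; y = λ·(36 - 68) - 53 ≡ 0. → (68, 0)
4P: (68, 0) + (23, 54). λ = (54 - 0)/(23 - 68) ≡ 54/28 mod 73. 28⁻¹ ≡ 60 (mod 73), so λ ≡ 28.
  x = λ² - 68 - 23 = 784 - 91 ≡ 36; y = λ·(68 - 36) - 0 ≡ 20. → (36, 20)
5P: (36, 20) + (23, 54). λ = (54 - 20)/(23 - 36) ≡ 34/60 mod 73. 60⁻¹ ≡ 28 (mod 73) since 60·28 = 1680 ≡ 1, so λ ≡ 3.
  x = λ² - 36 - 23 = 9 - 59 ≡ 23; y = λ·(36 - 23) - 20 ≡ 19. → (23, 19)
6P: (23, 19) + (23, 54): same x and y₁ ≡ -y₂, so the sum is O.
6P = O, so the order is 6.

6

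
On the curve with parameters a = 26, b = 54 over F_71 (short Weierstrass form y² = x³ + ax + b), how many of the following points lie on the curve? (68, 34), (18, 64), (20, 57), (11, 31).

3

(68, 34): 34² ≡ 20, rhs ≡ 20 → on.
(18, 64): 64² ≡ 49, rhs ≡ 35 → off.
(20, 57): 57² ≡ 54, rhs ≡ 54 → on.
(11, 31): 31² ≡ 38, rhs ≡ 38 → on.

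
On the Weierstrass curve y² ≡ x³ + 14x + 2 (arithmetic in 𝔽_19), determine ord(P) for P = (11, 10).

12

2P: tangent at (11, 10): λ = (3·11² + 14)/(2·10) ≡ 16/1. 1⁻¹ ≡ 1 (mod 19) since 1·1 = 1 ≡ 1, so λ ≡ 16·1 ≡ 16.
  x = λ² - 11 - 11 = 256 - 22 ≡ 6; y = λ·(11 - 6) - 10 ≡ 13. → (6, 13)
3P: (6, 13) + (11, 10). λ = (10 - 13)/(11 - 6) ≡ 16/5 mod 19. 5⁻¹ ≡ 4 (mod 19), so λ ≡ 7.
  x = λ² - 6 - 11 = 49 - 17 ≡ 13; y = λ·(6 - 13) - 13 ≡ 14. → (13, 14)
4P: (13, 14) + (11, 10). λ = (10 - 14)/(11 - 13) ≡ 15/17 mod 19. 17⁻¹ ≡ 9 (mod 19), so λ ≡ 2.
  x = λ² - 13 - 11 = 4 - 24 ≡ 18; y = λ·(13 - 18) - 14 ≡ 14. → (18, 14)
5P: (18, 14) + (11, 10). λ = (10 - 14)/(11 - 18) ≡ 15/12 mod 19. 12⁻¹ ≡ 8 (mod 19) since 12·8 = 96 ≡ 1, so λ ≡ 6.
  x = λ² - 18 - 11 = 36 - 29 ≡ 7; y = λ·(18 - 7) - 14 ≡ 14. → (7, 14)
6P: (7, 14) + (11, 10). λ = (10 - 14)/(11 - 7) ≡ 15/4 mod 19. 4⁻¹ ≡ 5 (mod 19), so λ ≡ 18.
  x = λ² - 7 - 11 = 324 - 18 ≡ 2; y = λ·(7 - 2) - 14 ≡ 0. → (2, 0)
7P: (2, 0) + (11, 10). λ = (10 - 0)/(11 - 2) ≡ 10/9 mod 19. 9⁻¹ ≡ 17 (mod 19), so λ ≡ 18.
  x = λ² - 2 - 11 = 324 - 13 ≡ 7; y = λ·(2 - 7) - 0 ≡ 5. → (7, 5)
8P: (7, 5) + (11, 10). λ = (10 - 5)/(11 - 7) ≡ 5/4 mod 19. 4⁻¹ ≡ 5 (mod 19), so λ ≡ 6.
  x = λ² - 7 - 11 = 36 - 18 ≡ 18; y = λ·(7 - 18) - 5 ≡ 5. → (18, 5)
9P: (18, 5) + (11, 10). λ = (10 - 5)/(11 - 18) ≡ 5/12 mod 19. 12⁻¹ ≡ 8 (mod 19), so λ ≡ 2.
  x = λ² - 18 - 11 = 4 - 29 ≡ 13; y = λ·(18 - 13) - 5 ≡ 5. → (13, 5)
10P: (13, 5) + (11, 10). λ = (10 - 5)/(11 - 13) ≡ 5/17 mod 19. 17⁻¹ ≡ 9 (mod 19) since 17·9 = 153 ≡ 1, so λ ≡ 7.
  x = λ² - 13 - 11 = 49 - 24 ≡ 6; y = λ·(13 - 6) - 5 ≡ 6. → (6, 6)
11P: (6, 6) + (11, 10). λ = (10 - 6)/(11 - 6) ≡ 4/5 mod 19. 5⁻¹ ≡ 4 (mod 19), so λ ≡ 16.
  x = λ² - 6 - 11 = 256 - 17 ≡ 11; y = λ·(6 - 11) - 6 ≡ 9. → (11, 9)
12P: (11, 9) + (11, 10): same x and y₁ ≡ -y₂, so the sum is O.
12P = O, so the order is 12.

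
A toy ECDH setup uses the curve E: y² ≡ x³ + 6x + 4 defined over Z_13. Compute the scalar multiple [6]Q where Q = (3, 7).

Double-and-add on 6 = (110)₂. Start with Q = (3, 7) for the leading 1-bit.
double: tangent at (3, 7): λ = (3·3² + 6)/(2·7) ≡ 7/1. 1⁻¹ ≡ 1 (mod 13), so λ ≡ 7·1 ≡ 7.
  x = λ² - 3 - 3 = 49 - 6 ≡ 4; y = λ·(3 - 4) - 7 ≡ 12. → (4, 12)
add Q: (4, 12) + (3, 7). λ = (7 - 12)/(3 - 4) ≡ 8/12 mod 13. 12⁻¹ ≡ 12 (mod 13), so λ ≡ 5.
  x = λ² - 4 - 3 = 25 - 7 ≡ 5; y = λ·(4 - 5) - 12 ≡ 9. → (5, 9)
double: tangent at (5, 9): λ = (3·5² + 6)/(2·9) ≡ 3/5. 5⁻¹ ≡ 8 (mod 13), so λ ≡ 3·8 ≡ 11.
  x = λ² - 5 - 5 = 121 - 10 ≡ 7; y = λ·(5 - 7) - 9 ≡ 8. → (7, 8)

(7, 8)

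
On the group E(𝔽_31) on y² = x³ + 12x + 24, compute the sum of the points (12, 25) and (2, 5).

(21, 19)

(12, 25) + (2, 5). λ = (5 - 25)/(2 - 12) ≡ 11/21 mod 31. 21⁻¹ ≡ 3 (mod 31), so λ ≡ 2.
  x = λ² - 12 - 2 = 4 - 14 ≡ 21; y = λ·(12 - 21) - 25 ≡ 19. → (21, 19)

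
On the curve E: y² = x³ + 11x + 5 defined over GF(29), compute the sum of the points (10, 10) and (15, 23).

(27, 27)

(10, 10) + (15, 23). λ = (23 - 10)/(15 - 10) ≡ 13/5 mod 29. 5⁻¹ ≡ 6 (mod 29), so λ ≡ 20.
  x = λ² - 10 - 15 = 400 - 25 ≡ 27; y = λ·(10 - 27) - 10 ≡ 27. → (27, 27)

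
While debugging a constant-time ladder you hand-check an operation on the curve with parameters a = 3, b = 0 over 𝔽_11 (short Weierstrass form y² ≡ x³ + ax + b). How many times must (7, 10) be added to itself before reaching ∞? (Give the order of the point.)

2P: tangent at (7, 10): λ = (3·7² + 3)/(2·10) ≡ 7/9. 9⁻¹ ≡ 5 (mod 11) since 9·5 = 45 ≡ 1, so λ ≡ 7·5 ≡ 2.
  x = λ² - 7 - 7 = 4 - 14 ≡ 1; y = λ·(7 - 1) - 10 ≡ 2. → (1, 2)
3P: (1, 2) + (7, 10). λ = (10 - 2)/(7 - 1) ≡ 8/6 mod 11. 6⁻¹ ≡ 2 (mod 11), so λ ≡ 5.
  x = λ² - 1 - 7 = 25 - 8 ≡ 6; y = λ·(1 - 6) - 2 ≡ 6. → (6, 6)
4P: (6, 6) + (7, 10). λ = (10 - 6)/(7 - 6) ≡ 4/1 mod 11. 1⁻¹ ≡ 1 (mod 11) since 1·1 = 1 ≡ 1, so λ ≡ 4.
  x = λ² - 6 - 7 = 16 - 13 ≡ 3; y = λ·(6 - 3) - 6 ≡ 6. → (3, 6)
5P: (3, 6) + (7, 10). λ = (10 - 6)/(7 - 3) ≡ 4/4 mod 11. 4⁻¹ ≡ 3 (mod 11) since 4·3 = 12 ≡ 1, so λ ≡ 1.
  x = λ² - 3 - 7 = 1 - 10 ≡ 2; y = λ·(3 - 2) - 6 ≡ 6. → (2, 6)
6P: (2, 6) + (7, 10). λ = (10 - 6)/(7 - 2) ≡ 4/5 mod 11. 5⁻¹ ≡ 9 (mod 11) since 5·9 = 45 ≡ 1, so λ ≡ 3.
  x = λ² - 2 - 7 = 9 - 9 ≡ 0; y = λ·(2 - 0) - 6 ≡ 0. → (0, 0)
7P: (0, 0) + (7, 10). λ = (10 - 0)/(7 - 0) ≡ 10/7 mod 11. 7⁻¹ ≡ 8 (mod 11), so λ ≡ 3.
  x = λ² - 0 - 7 = 9 - 7 ≡ 2; y = λ·(0 - 2) - 0 ≡ 5. → (2, 5)
8P: (2, 5) + (7, 10). λ = (10 - 5)/(7 - 2) ≡ 5/5 mod 11. 5⁻¹ ≡ 9 (mod 11), so λ ≡ 1.
  x = λ² - 2 - 7 = 1 - 9 ≡ 3; y = λ·(2 - 3) - 5 ≡ 5. → (3, 5)
9P: (3, 5) + (7, 10). λ = (10 - 5)/(7 - 3) ≡ 5/4 mod 11. 4⁻¹ ≡ 3 (mod 11) since 4·3 = 12 ≡ 1, so λ ≡ 4.
  x = λ² - 3 - 7 = 16 - 10 ≡ 6; y = λ·(3 - 6) - 5 ≡ 5. → (6, 5)
10P: (6, 5) + (7, 10). λ = (10 - 5)/(7 - 6) ≡ 5/1 mod 11. 1⁻¹ ≡ 1 (mod 11), so λ ≡ 5.
  x = λ² - 6 - 7 = 25 - 13 ≡ 1; y = λ·(6 - 1) - 5 ≡ 9. → (1, 9)
11P: (1, 9) + (7, 10). λ = (10 - 9)/(7 - 1) ≡ 1/6 mod 11. 6⁻¹ ≡ 2 (mod 11), so λ ≡ 2.
  x = λ² - 1 - 7 = 4 - 8 ≡ 7; y = λ·(1 - 7) - 9 ≡ 1. → (7, 1)
12P: (7, 1) + (7, 10): same x and y₁ ≡ -y₂, so the sum is ∞.
12P = ∞, so the order is 12.

12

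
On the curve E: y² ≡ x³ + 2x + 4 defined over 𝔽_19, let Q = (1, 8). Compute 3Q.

(10, 13)

Repeated addition: build up to 3Q.
2Q: tangent at (1, 8): λ = (3·1² + 2)/(2·8) ≡ 5/16. 16⁻¹ ≡ 6 (mod 19) since 16·6 = 96 ≡ 1, so λ ≡ 5·6 ≡ 11.
  x = λ² - 1 - 1 = 121 - 2 ≡ 5; y = λ·(1 - 5) - 8 ≡ 5. → (5, 5)
3Q: (5, 5) + (1, 8). λ = (8 - 5)/(1 - 5) ≡ 3/15 mod 19. 15⁻¹ ≡ 14 (mod 19), so λ ≡ 4.
  x = λ² - 5 - 1 = 16 - 6 ≡ 10; y = λ·(5 - 10) - 5 ≡ 13. → (10, 13)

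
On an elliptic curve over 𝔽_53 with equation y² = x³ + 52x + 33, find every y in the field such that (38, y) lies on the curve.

x³ + 52x + 33 = 56881 ≡ 12 (mod 53).
12 is a non-residue mod 53; no y exists.

none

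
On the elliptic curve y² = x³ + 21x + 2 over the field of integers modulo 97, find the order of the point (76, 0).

2P: (76, 0) + (76, 0): same x and y₁ ≡ -y₂, so the sum is 𝒪.
2P = 𝒪, so the order is 2.

2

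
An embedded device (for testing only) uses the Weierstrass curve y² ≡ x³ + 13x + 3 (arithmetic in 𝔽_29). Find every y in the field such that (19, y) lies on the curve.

x³ + 13x + 3 = 7109 ≡ 4 (mod 29).
Square roots of 4 mod 29: 2 and 27 (since 2² = 4 ≡ 4).

2, 27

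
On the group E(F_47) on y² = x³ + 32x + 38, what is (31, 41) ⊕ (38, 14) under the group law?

(37, 9)

(31, 41) + (38, 14). λ = (14 - 41)/(38 - 31) ≡ 20/7 mod 47. 7⁻¹ ≡ 27 (mod 47), so λ ≡ 23.
  x = λ² - 31 - 38 = 529 - 69 ≡ 37; y = λ·(31 - 37) - 41 ≡ 9. → (37, 9)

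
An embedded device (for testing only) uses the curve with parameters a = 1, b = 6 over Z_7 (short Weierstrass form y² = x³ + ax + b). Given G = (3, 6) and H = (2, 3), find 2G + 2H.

First 2G:
Repeated addition: build up to 2G.
2G: tangent at (3, 6): λ = (3·3² + 1)/(2·6) ≡ 0/5. 5⁻¹ ≡ 3 (mod 7) since 5·3 = 15 ≡ 1, so λ ≡ 0·3 ≡ 0.
  x = λ² - 3 - 3 = 0 - 6 ≡ 1; y = λ·(3 - 1) - 6 ≡ 1. → (1, 1)
2G = (1, 1).
Next 2H:
Repeated addition: build up to 2H.
2H: tangent at (2, 3): λ = (3·2² + 1)/(2·3) ≡ 6/6. 6⁻¹ ≡ 6 (mod 7), so λ ≡ 6·6 ≡ 1.
  x = λ² - 2 - 2 = 1 - 4 ≡ 4; y = λ·(2 - 4) - 3 ≡ 2. → (4, 2)
2H = (4, 2).
Finally 2G + 2H:
(1, 1) + (4, 2). λ = (2 - 1)/(4 - 1) ≡ 1/3 mod 7. 3⁻¹ ≡ 5 (mod 7), so λ ≡ 5.
  x = λ² - 1 - 4 = 25 - 5 ≡ 6; y = λ·(1 - 6) - 1 ≡ 2. → (6, 2)

(6, 2)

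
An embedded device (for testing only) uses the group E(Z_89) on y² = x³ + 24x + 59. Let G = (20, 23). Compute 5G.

(66, 44)

Repeated addition: build up to 5G.
2G: tangent at (20, 23): λ = (3·20² + 24)/(2·23) ≡ 67/46. 46⁻¹ ≡ 60 (mod 89), so λ ≡ 67·60 ≡ 15.
  x = λ² - 20 - 20 = 225 - 40 ≡ 7; y = λ·(20 - 7) - 23 ≡ 83. → (7, 83)
3G: (7, 83) + (20, 23). λ = (23 - 83)/(20 - 7) ≡ 29/13 mod 89. 13⁻¹ ≡ 48 (mod 89), so λ ≡ 57.
  x = λ² - 7 - 20 = 3249 - 27 ≡ 18; y = λ·(7 - 18) - 83 ≡ 2. → (18, 2)
4G: (18, 2) + (20, 23). λ = (23 - 2)/(20 - 18) ≡ 21/2 mod 89. 2⁻¹ ≡ 45 (mod 89), so λ ≡ 55.
  x = λ² - 18 - 20 = 3025 - 38 ≡ 50; y = λ·(18 - 50) - 2 ≡ 18. → (50, 18)
5G: (50, 18) + (20, 23). λ = (23 - 18)/(20 - 50) ≡ 5/59 mod 89. 59⁻¹ ≡ 86 (mod 89) since 59·86 = 5074 ≡ 1, so λ ≡ 74.
  x = λ² - 50 - 20 = 5476 - 70 ≡ 66; y = λ·(50 - 66) - 18 ≡ 44. → (66, 44)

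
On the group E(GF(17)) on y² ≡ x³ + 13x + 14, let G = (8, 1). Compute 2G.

(14, 13)

tangent at (8, 1): λ = (3·8² + 13)/(2·1) ≡ 1/2. 2⁻¹ ≡ 9 (mod 17), so λ ≡ 1·9 ≡ 9.
  x = λ² - 8 - 8 = 81 - 16 ≡ 14; y = λ·(8 - 14) - 1 ≡ 13. → (14, 13)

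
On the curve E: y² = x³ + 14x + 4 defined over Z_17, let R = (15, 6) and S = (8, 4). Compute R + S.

(15, 6) + (8, 4). λ = (4 - 6)/(8 - 15) ≡ 15/10 mod 17. 10⁻¹ ≡ 12 (mod 17) since 10·12 = 120 ≡ 1, so λ ≡ 10.
  x = λ² - 15 - 8 = 100 - 23 ≡ 9; y = λ·(15 - 9) - 6 ≡ 3. → (9, 3)

(9, 3)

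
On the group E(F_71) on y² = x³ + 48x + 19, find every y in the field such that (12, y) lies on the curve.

x³ + 48x + 19 = 2323 ≡ 51 (mod 71).
51 is a non-residue mod 71; no y exists.

none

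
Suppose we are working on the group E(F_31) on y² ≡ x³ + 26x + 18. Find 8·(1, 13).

(22, 4)

Write Q = (1, 13).
Double-and-add on 8 = (1000)₂. Start with Q = (1, 13) for the leading 1-bit.
double: tangent at (1, 13): λ = (3·1² + 26)/(2·13) ≡ 29/26. 26⁻¹ ≡ 6 (mod 31), so λ ≡ 29·6 ≡ 19.
  x = λ² - 1 - 1 = 361 - 2 ≡ 18; y = λ·(1 - 18) - 13 ≡ 5. → (18, 5)
double: tangent at (18, 5): λ = (3·18² + 26)/(2·5) ≡ 6/10. 10⁻¹ ≡ 28 (mod 31) since 10·28 = 280 ≡ 1, so λ ≡ 6·28 ≡ 13.
  x = λ² - 18 - 18 = 169 - 36 ≡ 9; y = λ·(18 - 9) - 5 ≡ 19. → (9, 19)
double: tangent at (9, 19): λ = (3·9² + 26)/(2·19) ≡ 21/7. 7⁻¹ ≡ 9 (mod 31), so λ ≡ 21·9 ≡ 3.
  x = λ² - 9 - 9 = 9 - 18 ≡ 22; y = λ·(9 - 22) - 19 ≡ 4. → (22, 4)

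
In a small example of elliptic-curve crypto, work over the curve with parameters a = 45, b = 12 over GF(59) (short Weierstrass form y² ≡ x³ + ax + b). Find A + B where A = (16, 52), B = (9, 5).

(16, 52) + (9, 5). λ = (5 - 52)/(9 - 16) ≡ 12/52 mod 59. 52⁻¹ ≡ 42 (mod 59), so λ ≡ 32.
  x = λ² - 16 - 9 = 1024 - 25 ≡ 55; y = λ·(16 - 55) - 52 ≡ 57. → (55, 57)

(55, 57)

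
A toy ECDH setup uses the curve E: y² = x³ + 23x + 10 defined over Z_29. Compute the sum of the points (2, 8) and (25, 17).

(2, 8) + (25, 17). λ = (17 - 8)/(25 - 2) ≡ 9/23 mod 29. 23⁻¹ ≡ 24 (mod 29) since 23·24 = 552 ≡ 1, so λ ≡ 13.
  x = λ² - 2 - 25 = 169 - 27 ≡ 26; y = λ·(2 - 26) - 8 ≡ 28. → (26, 28)

(26, 28)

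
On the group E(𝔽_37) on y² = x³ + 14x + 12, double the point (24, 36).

(19, 12)

tangent at (24, 36): λ = (3·24² + 14)/(2·36) ≡ 3/35. 35⁻¹ ≡ 18 (mod 37), so λ ≡ 3·18 ≡ 17.
  x = λ² - 24 - 24 = 289 - 48 ≡ 19; y = λ·(24 - 19) - 36 ≡ 12. → (19, 12)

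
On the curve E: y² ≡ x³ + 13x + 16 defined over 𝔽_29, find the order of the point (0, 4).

2P: tangent at (0, 4): λ = (3·0² + 13)/(2·4) ≡ 13/8. 8⁻¹ ≡ 11 (mod 29), so λ ≡ 13·11 ≡ 27.
  x = λ² - 0 - 0 = 729 - 0 ≡ 4; y = λ·(0 - 4) - 4 ≡ 4. → (4, 4)
3P: (4, 4) + (0, 4). λ = (4 - 4)/(0 - 4) ≡ 0/25 mod 29. 25⁻¹ ≡ 7 (mod 29), so λ ≡ 0.
  x = λ² - 4 - 0 = 0 - 4 ≡ 25; y = λ·(4 - 25) - 4 ≡ 25. → (25, 25)
4P: (25, 25) + (0, 4). λ = (4 - 25)/(0 - 25) ≡ 8/4 mod 29. 4⁻¹ ≡ 22 (mod 29), so λ ≡ 2.
  x = λ² - 25 - 0 = 4 - 25 ≡ 8; y = λ·(25 - 8) - 25 ≡ 9. → (8, 9)
5P: (8, 9) + (0, 4). λ = (4 - 9)/(0 - 8) ≡ 24/21 mod 29. 21⁻¹ ≡ 18 (mod 29), so λ ≡ 26.
  x = λ² - 8 - 0 = 676 - 8 ≡ 1; y = λ·(8 - 1) - 9 ≡ 28. → (1, 28)
6P: (1, 28) + (0, 4). λ = (4 - 28)/(0 - 1) ≡ 5/28 mod 29. 28⁻¹ ≡ 28 (mod 29) since 28·28 = 784 ≡ 1, so λ ≡ 24.
  x = λ² - 1 - 0 = 576 - 1 ≡ 24; y = λ·(1 - 24) - 28 ≡ 0. → (24, 0)
7P: (24, 0) + (0, 4). λ = (4 - 0)/(0 - 24) ≡ 4/5 mod 29. 5⁻¹ ≡ 6 (mod 29), so λ ≡ 24.
  x = λ² - 24 - 0 = 576 - 24 ≡ 1; y = λ·(24 - 1) - 0 ≡ 1. → (1, 1)
8P: (1, 1) + (0, 4). λ = (4 - 1)/(0 - 1) ≡ 3/28 mod 29. 28⁻¹ ≡ 28 (mod 29) since 28·28 = 784 ≡ 1, so λ ≡ 26.
  x = λ² - 1 - 0 = 676 - 1 ≡ 8; y = λ·(1 - 8) - 1 ≡ 20. → (8, 20)
9P: (8, 20) + (0, 4). λ = (4 - 20)/(0 - 8) ≡ 13/21 mod 29. 21⁻¹ ≡ 18 (mod 29) since 21·18 = 378 ≡ 1, so λ ≡ 2.
  x = λ² - 8 - 0 = 4 - 8 ≡ 25; y = λ·(8 - 25) - 20 ≡ 4. → (25, 4)
10P: (25, 4) + (0, 4). λ = (4 - 4)/(0 - 25) ≡ 0/4 mod 29. 4⁻¹ ≡ 22 (mod 29), so λ ≡ 0.
  x = λ² - 25 - 0 = 0 - 25 ≡ 4; y = λ·(25 - 4) - 4 ≡ 25. → (4, 25)
11P: (4, 25) + (0, 4). λ = (4 - 25)/(0 - 4) ≡ 8/25 mod 29. 25⁻¹ ≡ 7 (mod 29) since 25·7 = 175 ≡ 1, so λ ≡ 27.
  x = λ² - 4 - 0 = 729 - 4 ≡ 0; y = λ·(4 - 0) - 25 ≡ 25. → (0, 25)
12P: (0, 25) + (0, 4): same x and y₁ ≡ -y₂, so the sum is ∞.
12P = ∞, so the order is 12.

12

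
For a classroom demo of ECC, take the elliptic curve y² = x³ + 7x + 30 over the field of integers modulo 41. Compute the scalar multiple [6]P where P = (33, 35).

(15, 5)

Repeated addition: build up to 6P.
2P: tangent at (33, 35): λ = (3·33² + 7)/(2·35) ≡ 35/29. 29⁻¹ ≡ 17 (mod 41), so λ ≡ 35·17 ≡ 21.
  x = λ² - 33 - 33 = 441 - 66 ≡ 6; y = λ·(33 - 6) - 35 ≡ 40. → (6, 40)
3P: (6, 40) + (33, 35). λ = (35 - 40)/(33 - 6) ≡ 36/27 mod 41. 27⁻¹ ≡ 38 (mod 41) since 27·38 = 1026 ≡ 1, so λ ≡ 15.
  x = λ² - 6 - 33 = 225 - 39 ≡ 22; y = λ·(6 - 22) - 40 ≡ 7. → (22, 7)
4P: (22, 7) + (33, 35). λ = (35 - 7)/(33 - 22) ≡ 28/11 mod 41. 11⁻¹ ≡ 15 (mod 41), so λ ≡ 10.
  x = λ² - 22 - 33 = 100 - 55 ≡ 4; y = λ·(22 - 4) - 7 ≡ 9. → (4, 9)
5P: (4, 9) + (33, 35). λ = (35 - 9)/(33 - 4) ≡ 26/29 mod 41. 29⁻¹ ≡ 17 (mod 41), so λ ≡ 32.
  x = λ² - 4 - 33 = 1024 - 37 ≡ 3; y = λ·(4 - 3) - 9 ≡ 23. → (3, 23)
6P: (3, 23) + (33, 35). λ = (35 - 23)/(33 - 3) ≡ 12/30 mod 41. 30⁻¹ ≡ 26 (mod 41), so λ ≡ 25.
  x = λ² - 3 - 33 = 625 - 36 ≡ 15; y = λ·(3 - 15) - 23 ≡ 5. → (15, 5)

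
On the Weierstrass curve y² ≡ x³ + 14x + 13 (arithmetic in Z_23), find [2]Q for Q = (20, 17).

(14, 20)

tangent at (20, 17): λ = (3·20² + 14)/(2·17) ≡ 18/11. 11⁻¹ ≡ 21 (mod 23), so λ ≡ 18·21 ≡ 10.
  x = λ² - 20 - 20 = 100 - 40 ≡ 14; y = λ·(20 - 14) - 17 ≡ 20. → (14, 20)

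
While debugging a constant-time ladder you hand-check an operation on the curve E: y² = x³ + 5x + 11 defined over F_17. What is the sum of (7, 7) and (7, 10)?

O

The two points share x = 7 and their y-coordinates satisfy 7 + 10 ≡ 0 (mod 17), so they are inverses. Their sum is the point at infinity.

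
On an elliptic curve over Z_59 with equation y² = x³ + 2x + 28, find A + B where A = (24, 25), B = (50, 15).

(4, 49)

(24, 25) + (50, 15). λ = (15 - 25)/(50 - 24) ≡ 49/26 mod 59. 26⁻¹ ≡ 25 (mod 59), so λ ≡ 45.
  x = λ² - 24 - 50 = 2025 - 74 ≡ 4; y = λ·(24 - 4) - 25 ≡ 49. → (4, 49)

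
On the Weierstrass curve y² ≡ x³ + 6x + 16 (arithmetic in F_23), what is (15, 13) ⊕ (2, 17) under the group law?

(15, 13) + (2, 17). λ = (17 - 13)/(2 - 15) ≡ 4/10 mod 23. 10⁻¹ ≡ 7 (mod 23) since 10·7 = 70 ≡ 1, so λ ≡ 5.
  x = λ² - 15 - 2 = 25 - 17 ≡ 8; y = λ·(15 - 8) - 13 ≡ 22. → (8, 22)

(8, 22)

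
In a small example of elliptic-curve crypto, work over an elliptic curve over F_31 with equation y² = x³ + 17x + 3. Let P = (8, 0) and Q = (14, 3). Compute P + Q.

(17, 11)

(8, 0) + (14, 3). λ = (3 - 0)/(14 - 8) ≡ 3/6 mod 31. 6⁻¹ ≡ 26 (mod 31), so λ ≡ 16.
  x = λ² - 8 - 14 = 256 - 22 ≡ 17; y = λ·(8 - 17) - 0 ≡ 11. → (17, 11)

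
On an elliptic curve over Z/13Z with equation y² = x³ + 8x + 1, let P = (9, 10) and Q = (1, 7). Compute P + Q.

(7, 7)

(9, 10) + (1, 7). λ = (7 - 10)/(1 - 9) ≡ 10/5 mod 13. 5⁻¹ ≡ 8 (mod 13), so λ ≡ 2.
  x = λ² - 9 - 1 = 4 - 10 ≡ 7; y = λ·(9 - 7) - 10 ≡ 7. → (7, 7)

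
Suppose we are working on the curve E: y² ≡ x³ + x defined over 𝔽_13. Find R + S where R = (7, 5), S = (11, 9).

(7, 5) + (11, 9). λ = (9 - 5)/(11 - 7) ≡ 4/4 mod 13. 4⁻¹ ≡ 10 (mod 13) since 4·10 = 40 ≡ 1, so λ ≡ 1.
  x = λ² - 7 - 11 = 1 - 18 ≡ 9; y = λ·(7 - 9) - 5 ≡ 6. → (9, 6)

(9, 6)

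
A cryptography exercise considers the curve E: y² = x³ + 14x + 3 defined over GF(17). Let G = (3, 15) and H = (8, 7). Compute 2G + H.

(15, 1)

First 2G:
Repeated addition: build up to 2G.
2G: tangent at (3, 15): λ = (3·3² + 14)/(2·15) ≡ 7/13. 13⁻¹ ≡ 4 (mod 17), so λ ≡ 7·4 ≡ 11.
  x = λ² - 3 - 3 = 121 - 6 ≡ 13; y = λ·(3 - 13) - 15 ≡ 11. → (13, 11)
2G = (13, 11).
Finally 2G + H:
(13, 11) + (8, 7). λ = (7 - 11)/(8 - 13) ≡ 13/12 mod 17. 12⁻¹ ≡ 10 (mod 17) since 12·10 = 120 ≡ 1, so λ ≡ 11.
  x = λ² - 13 - 8 = 121 - 21 ≡ 15; y = λ·(13 - 15) - 11 ≡ 1. → (15, 1)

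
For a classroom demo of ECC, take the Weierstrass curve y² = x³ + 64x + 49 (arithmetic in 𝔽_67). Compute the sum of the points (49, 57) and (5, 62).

(49, 57) + (5, 62). λ = (62 - 57)/(5 - 49) ≡ 5/23 mod 67. 23⁻¹ ≡ 35 (mod 67), so λ ≡ 41.
  x = λ² - 49 - 5 = 1681 - 54 ≡ 19; y = λ·(49 - 19) - 57 ≡ 34. → (19, 34)

(19, 34)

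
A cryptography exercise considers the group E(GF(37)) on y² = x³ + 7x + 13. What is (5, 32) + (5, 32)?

(1, 24)

tangent at (5, 32): λ = (3·5² + 7)/(2·32) ≡ 8/27. 27⁻¹ ≡ 11 (mod 37) since 27·11 = 297 ≡ 1, so λ ≡ 8·11 ≡ 14.
  x = λ² - 5 - 5 = 196 - 10 ≡ 1; y = λ·(5 - 1) - 32 ≡ 24. → (1, 24)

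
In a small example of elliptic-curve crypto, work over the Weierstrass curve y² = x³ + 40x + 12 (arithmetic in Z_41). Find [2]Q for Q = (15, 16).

(15, 25)

tangent at (15, 16): λ = (3·15² + 40)/(2·16) ≡ 18/32. 32⁻¹ ≡ 9 (mod 41), so λ ≡ 18·9 ≡ 39.
  x = λ² - 15 - 15 = 1521 - 30 ≡ 15; y = λ·(15 - 15) - 16 ≡ 25. → (15, 25)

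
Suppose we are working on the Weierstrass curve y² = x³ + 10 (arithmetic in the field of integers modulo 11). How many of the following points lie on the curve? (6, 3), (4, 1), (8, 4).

(6, 3): 3² ≡ 9, rhs ≡ 6 → off.
(4, 1): 1² ≡ 1, rhs ≡ 8 → off.
(8, 4): 4² ≡ 5, rhs ≡ 5 → on.

1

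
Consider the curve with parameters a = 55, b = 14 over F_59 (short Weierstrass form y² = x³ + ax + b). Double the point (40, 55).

tangent at (40, 55): λ = (3·40² + 55)/(2·55) ≡ 17/51. 51⁻¹ ≡ 22 (mod 59), so λ ≡ 17·22 ≡ 20.
  x = λ² - 40 - 40 = 400 - 80 ≡ 25; y = λ·(40 - 25) - 55 ≡ 9. → (25, 9)

(25, 9)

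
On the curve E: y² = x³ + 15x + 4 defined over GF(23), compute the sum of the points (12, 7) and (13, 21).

(10, 21)

(12, 7) + (13, 21). λ = (21 - 7)/(13 - 12) ≡ 14/1 mod 23. 1⁻¹ ≡ 1 (mod 23) since 1·1 = 1 ≡ 1, so λ ≡ 14.
  x = λ² - 12 - 13 = 196 - 25 ≡ 10; y = λ·(12 - 10) - 7 ≡ 21. → (10, 21)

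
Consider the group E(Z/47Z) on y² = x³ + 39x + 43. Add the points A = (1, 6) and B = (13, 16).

(35, 44)

(1, 6) + (13, 16). λ = (16 - 6)/(13 - 1) ≡ 10/12 mod 47. 12⁻¹ ≡ 4 (mod 47), so λ ≡ 40.
  x = λ² - 1 - 13 = 1600 - 14 ≡ 35; y = λ·(1 - 35) - 6 ≡ 44. → (35, 44)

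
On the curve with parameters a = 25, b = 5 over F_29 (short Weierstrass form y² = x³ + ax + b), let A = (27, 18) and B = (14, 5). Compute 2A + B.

(22, 26)

First 2A:
Repeated addition: build up to 2A.
2A: tangent at (27, 18): λ = (3·27² + 25)/(2·18) ≡ 8/7. 7⁻¹ ≡ 25 (mod 29) since 7·25 = 175 ≡ 1, so λ ≡ 8·25 ≡ 26.
  x = λ² - 27 - 27 = 676 - 54 ≡ 13; y = λ·(27 - 13) - 18 ≡ 27. → (13, 27)
2A = (13, 27).
Finally 2A + B:
(13, 27) + (14, 5). λ = (5 - 27)/(14 - 13) ≡ 7/1 mod 29. 1⁻¹ ≡ 1 (mod 29) since 1·1 = 1 ≡ 1, so λ ≡ 7.
  x = λ² - 13 - 14 = 49 - 27 ≡ 22; y = λ·(13 - 22) - 27 ≡ 26. → (22, 26)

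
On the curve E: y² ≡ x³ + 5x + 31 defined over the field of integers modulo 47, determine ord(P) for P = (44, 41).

2P: tangent at (44, 41): λ = (3·44² + 5)/(2·41) ≡ 32/35. 35⁻¹ ≡ 43 (mod 47), so λ ≡ 32·43 ≡ 13.
  x = λ² - 44 - 44 = 169 - 88 ≡ 34; y = λ·(44 - 34) - 41 ≡ 42. → (34, 42)
3P: (34, 42) + (44, 41). λ = (41 - 42)/(44 - 34) ≡ 46/10 mod 47. 10⁻¹ ≡ 33 (mod 47), so λ ≡ 14.
  x = λ² - 34 - 44 = 196 - 78 ≡ 24; y = λ·(34 - 24) - 42 ≡ 4. → (24, 4)
4P: (24, 4) + (44, 41). λ = (41 - 4)/(44 - 24) ≡ 37/20 mod 47. 20⁻¹ ≡ 40 (mod 47) since 20·40 = 800 ≡ 1, so λ ≡ 23.
  x = λ² - 24 - 44 = 529 - 68 ≡ 38; y = λ·(24 - 38) - 4 ≡ 3. → (38, 3)
5P: (38, 3) + (44, 41). λ = (41 - 3)/(44 - 38) ≡ 38/6 mod 47. 6⁻¹ ≡ 8 (mod 47), so λ ≡ 22.
  x = λ² - 38 - 44 = 484 - 82 ≡ 26; y = λ·(38 - 26) - 3 ≡ 26. → (26, 26)
6P: (26, 26) + (44, 41). λ = (41 - 26)/(44 - 26) ≡ 15/18 mod 47. 18⁻¹ ≡ 34 (mod 47), so λ ≡ 40.
  x = λ² - 26 - 44 = 1600 - 70 ≡ 26; y = λ·(26 - 26) - 26 ≡ 21. → (26, 21)
7P: (26, 21) + (44, 41). λ = (41 - 21)/(44 - 26) ≡ 20/18 mod 47. 18⁻¹ ≡ 34 (mod 47) since 18·34 = 612 ≡ 1, so λ ≡ 22.
  x = λ² - 26 - 44 = 484 - 70 ≡ 38; y = λ·(26 - 38) - 21 ≡ 44. → (38, 44)
8P: (38, 44) + (44, 41). λ = (41 - 44)/(44 - 38) ≡ 44/6 mod 47. 6⁻¹ ≡ 8 (mod 47) since 6·8 = 48 ≡ 1, so λ ≡ 23.
  x = λ² - 38 - 44 = 529 - 82 ≡ 24; y = λ·(38 - 24) - 44 ≡ 43. → (24, 43)
9P: (24, 43) + (44, 41). λ = (41 - 43)/(44 - 24) ≡ 45/20 mod 47. 20⁻¹ ≡ 40 (mod 47), so λ ≡ 14.
  x = λ² - 24 - 44 = 196 - 68 ≡ 34; y = λ·(24 - 34) - 43 ≡ 5. → (34, 5)
10P: (34, 5) + (44, 41). λ = (41 - 5)/(44 - 34) ≡ 36/10 mod 47. 10⁻¹ ≡ 33 (mod 47) since 10·33 = 330 ≡ 1, so λ ≡ 13.
  x = λ² - 34 - 44 = 169 - 78 ≡ 44; y = λ·(34 - 44) - 5 ≡ 6. → (44, 6)
11P: (44, 6) + (44, 41): same x and y₁ ≡ -y₂, so the sum is the point at infinity.
11P = the point at infinity, so the order is 11.

11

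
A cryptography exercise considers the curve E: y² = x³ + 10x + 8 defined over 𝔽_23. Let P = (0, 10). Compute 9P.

Repeated addition: build up to 9P.
2P: tangent at (0, 10): λ = (3·0² + 10)/(2·10) ≡ 10/20. 20⁻¹ ≡ 15 (mod 23) since 20·15 = 300 ≡ 1, so λ ≡ 10·15 ≡ 12.
  x = λ² - 0 - 0 = 144 - 0 ≡ 6; y = λ·(0 - 6) - 10 ≡ 10. → (6, 10)
3P: (6, 10) + (0, 10). λ = (10 - 10)/(0 - 6) ≡ 0/17 mod 23. 17⁻¹ ≡ 19 (mod 23), so λ ≡ 0.
  x = λ² - 6 - 0 = 0 - 6 ≡ 17; y = λ·(6 - 17) - 10 ≡ 13. → (17, 13)
4P: (17, 13) + (0, 10). λ = (10 - 13)/(0 - 17) ≡ 20/6 mod 23. 6⁻¹ ≡ 4 (mod 23), so λ ≡ 11.
  x = λ² - 17 - 0 = 121 - 17 ≡ 12; y = λ·(17 - 12) - 13 ≡ 19. → (12, 19)
5P: (12, 19) + (0, 10). λ = (10 - 19)/(0 - 12) ≡ 14/11 mod 23. 11⁻¹ ≡ 21 (mod 23), so λ ≡ 18.
  x = λ² - 12 - 0 = 324 - 12 ≡ 13; y = λ·(12 - 13) - 19 ≡ 9. → (13, 9)
6P: (13, 9) + (0, 10). λ = (10 - 9)/(0 - 13) ≡ 1/10 mod 23. 10⁻¹ ≡ 7 (mod 23), so λ ≡ 7.
  x = λ² - 13 - 0 = 49 - 13 ≡ 13; y = λ·(13 - 13) - 9 ≡ 14. → (13, 14)
7P: (13, 14) + (0, 10). λ = (10 - 14)/(0 - 13) ≡ 19/10 mod 23. 10⁻¹ ≡ 7 (mod 23), so λ ≡ 18.
  x = λ² - 13 - 0 = 324 - 13 ≡ 12; y = λ·(13 - 12) - 14 ≡ 4. → (12, 4)
8P: (12, 4) + (0, 10). λ = (10 - 4)/(0 - 12) ≡ 6/11 mod 23. 11⁻¹ ≡ 21 (mod 23) since 11·21 = 231 ≡ 1, so λ ≡ 11.
  x = λ² - 12 - 0 = 121 - 12 ≡ 17; y = λ·(12 - 17) - 4 ≡ 10. → (17, 10)
9P: (17, 10) + (0, 10). λ = (10 - 10)/(0 - 17) ≡ 0/6 mod 23. 6⁻¹ ≡ 4 (mod 23) since 6·4 = 24 ≡ 1, so λ ≡ 0.
  x = λ² - 17 - 0 = 0 - 17 ≡ 6; y = λ·(17 - 6) - 10 ≡ 13. → (6, 13)

(6, 13)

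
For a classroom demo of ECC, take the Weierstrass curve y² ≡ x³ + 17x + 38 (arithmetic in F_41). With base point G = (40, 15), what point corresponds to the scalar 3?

Repeated addition: build up to 3G.
2G: tangent at (40, 15): λ = (3·40² + 17)/(2·15) ≡ 20/30. 30⁻¹ ≡ 26 (mod 41), so λ ≡ 20·26 ≡ 28.
  x = λ² - 40 - 40 = 784 - 80 ≡ 7; y = λ·(40 - 7) - 15 ≡ 7. → (7, 7)
3G: (7, 7) + (40, 15). λ = (15 - 7)/(40 - 7) ≡ 8/33 mod 41. 33⁻¹ ≡ 5 (mod 41), so λ ≡ 40.
  x = λ² - 7 - 40 = 1600 - 47 ≡ 36; y = λ·(7 - 36) - 7 ≡ 22. → (36, 22)

(36, 22)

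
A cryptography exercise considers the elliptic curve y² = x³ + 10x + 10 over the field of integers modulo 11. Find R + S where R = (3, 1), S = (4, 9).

(2, 7)

(3, 1) + (4, 9). λ = (9 - 1)/(4 - 3) ≡ 8/1 mod 11. 1⁻¹ ≡ 1 (mod 11), so λ ≡ 8.
  x = λ² - 3 - 4 = 64 - 7 ≡ 2; y = λ·(3 - 2) - 1 ≡ 7. → (2, 7)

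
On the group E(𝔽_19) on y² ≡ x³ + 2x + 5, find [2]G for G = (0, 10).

(4, 1)

tangent at (0, 10): λ = (3·0² + 2)/(2·10) ≡ 2/1. 1⁻¹ ≡ 1 (mod 19) since 1·1 = 1 ≡ 1, so λ ≡ 2·1 ≡ 2.
  x = λ² - 0 - 0 = 4 - 0 ≡ 4; y = λ·(0 - 4) - 10 ≡ 1. → (4, 1)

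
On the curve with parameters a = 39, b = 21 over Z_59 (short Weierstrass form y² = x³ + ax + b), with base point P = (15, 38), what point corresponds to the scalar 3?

Repeated addition: build up to 3P.
2P: tangent at (15, 38): λ = (3·15² + 39)/(2·38) ≡ 6/17. 17⁻¹ ≡ 7 (mod 59), so λ ≡ 6·7 ≡ 42.
  x = λ² - 15 - 15 = 1764 - 30 ≡ 23; y = λ·(15 - 23) - 38 ≡ 39. → (23, 39)
3P: (23, 39) + (15, 38). λ = (38 - 39)/(15 - 23) ≡ 58/51 mod 59. 51⁻¹ ≡ 22 (mod 59) since 51·22 = 1122 ≡ 1, so λ ≡ 37.
  x = λ² - 23 - 15 = 1369 - 38 ≡ 33; y = λ·(23 - 33) - 39 ≡ 4. → (33, 4)

(33, 4)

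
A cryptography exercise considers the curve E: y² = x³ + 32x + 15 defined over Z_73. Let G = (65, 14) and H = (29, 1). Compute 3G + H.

(27, 66)

First 3G:
Repeated addition: build up to 3G.
2G: tangent at (65, 14): λ = (3·65² + 32)/(2·14) ≡ 5/28. 28⁻¹ ≡ 60 (mod 73), so λ ≡ 5·60 ≡ 8.
  x = λ² - 65 - 65 = 64 - 130 ≡ 7; y = λ·(65 - 7) - 14 ≡ 12. → (7, 12)
3G: (7, 12) + (65, 14). λ = (14 - 12)/(65 - 7) ≡ 2/58 mod 73. 58⁻¹ ≡ 34 (mod 73), so λ ≡ 68.
  x = λ² - 7 - 65 = 4624 - 72 ≡ 26; y = λ·(7 - 26) - 12 ≡ 10. → (26, 10)
3G = (26, 10).
Finally 3G + H:
(26, 10) + (29, 1). λ = (1 - 10)/(29 - 26) ≡ 64/3 mod 73. 3⁻¹ ≡ 49 (mod 73) since 3·49 = 147 ≡ 1, so λ ≡ 70.
  x = λ² - 26 - 29 = 4900 - 55 ≡ 27; y = λ·(26 - 27) - 10 ≡ 66. → (27, 66)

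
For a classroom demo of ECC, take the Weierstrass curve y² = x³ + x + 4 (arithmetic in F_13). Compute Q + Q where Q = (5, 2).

(0, 2)

tangent at (5, 2): λ = (3·5² + 1)/(2·2) ≡ 11/4. 4⁻¹ ≡ 10 (mod 13) since 4·10 = 40 ≡ 1, so λ ≡ 11·10 ≡ 6.
  x = λ² - 5 - 5 = 36 - 10 ≡ 0; y = λ·(5 - 0) - 2 ≡ 2. → (0, 2)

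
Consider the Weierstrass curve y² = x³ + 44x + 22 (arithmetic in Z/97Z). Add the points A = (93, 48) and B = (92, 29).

(79, 24)

(93, 48) + (92, 29). λ = (29 - 48)/(92 - 93) ≡ 78/96 mod 97. 96⁻¹ ≡ 96 (mod 97), so λ ≡ 19.
  x = λ² - 93 - 92 = 361 - 185 ≡ 79; y = λ·(93 - 79) - 48 ≡ 24. → (79, 24)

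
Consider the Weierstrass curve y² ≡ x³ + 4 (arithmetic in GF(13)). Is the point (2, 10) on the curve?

y² = 10² ≡ 9; x³ + 0x + 4 = 12 ≡ 12 (mod 13). 9 ≠ 12.

no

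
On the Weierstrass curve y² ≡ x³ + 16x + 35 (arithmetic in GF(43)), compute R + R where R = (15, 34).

tangent at (15, 34): λ = (3·15² + 16)/(2·34) ≡ 3/25. 25⁻¹ ≡ 31 (mod 43) since 25·31 = 775 ≡ 1, so λ ≡ 3·31 ≡ 7.
  x = λ² - 15 - 15 = 49 - 30 ≡ 19; y = λ·(15 - 19) - 34 ≡ 24. → (19, 24)

(19, 24)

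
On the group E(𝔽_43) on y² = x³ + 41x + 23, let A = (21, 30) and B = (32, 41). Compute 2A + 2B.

First 2A:
Repeated addition: build up to 2A.
2A: tangent at (21, 30): λ = (3·21² + 41)/(2·30) ≡ 31/17. 17⁻¹ ≡ 38 (mod 43), so λ ≡ 31·38 ≡ 17.
  x = λ² - 21 - 21 = 289 - 42 ≡ 32; y = λ·(21 - 32) - 30 ≡ 41. → (32, 41)
2A = (32, 41).
Next 2B:
Repeated addition: build up to 2B.
2B: tangent at (32, 41): λ = (3·32² + 41)/(2·41) ≡ 17/39. 39⁻¹ ≡ 32 (mod 43), so λ ≡ 17·32 ≡ 28.
  x = λ² - 32 - 32 = 784 - 64 ≡ 32; y = λ·(32 - 32) - 41 ≡ 2. → (32, 2)
2B = (32, 2).
Finally 2A + 2B:
(32, 41) + (32, 2): same x and y₁ ≡ -y₂, so the sum is 𝒪.

O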